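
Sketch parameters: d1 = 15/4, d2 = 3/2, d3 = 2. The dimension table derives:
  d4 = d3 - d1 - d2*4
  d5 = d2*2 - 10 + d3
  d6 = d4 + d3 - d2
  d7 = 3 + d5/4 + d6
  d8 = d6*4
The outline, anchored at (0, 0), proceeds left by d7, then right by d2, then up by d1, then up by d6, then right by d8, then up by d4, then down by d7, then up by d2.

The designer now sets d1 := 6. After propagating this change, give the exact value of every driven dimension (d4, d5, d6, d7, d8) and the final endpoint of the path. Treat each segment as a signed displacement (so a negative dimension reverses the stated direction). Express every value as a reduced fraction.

Apply edit: d1 := 6
  d4 = d3 - d1 - d2*4 = -10
  d5 = d2*2 - 10 + d3 = -5
  d6 = d4 + d3 - d2 = -19/2
  d7 = 3 + d5/4 + d6 = -31/4
  d8 = d6*4 = -38
Walk from origin (0, 0):
  seg 1: left by d7 = -31/4 → (31/4, 0)
  seg 2: right by d2 = 3/2 → (37/4, 0)
  seg 3: up by d1 = 6 → (37/4, 6)
  seg 4: up by d6 = -19/2 → (37/4, -7/2)
  seg 5: right by d8 = -38 → (-115/4, -7/2)
  seg 6: up by d4 = -10 → (-115/4, -27/2)
  seg 7: down by d7 = -31/4 → (-115/4, -23/4)
  seg 8: up by d2 = 3/2 → (-115/4, -17/4)

d4 = -10
d5 = -5
d6 = -19/2
d7 = -31/4
d8 = -38
endpoint = (-115/4, -17/4)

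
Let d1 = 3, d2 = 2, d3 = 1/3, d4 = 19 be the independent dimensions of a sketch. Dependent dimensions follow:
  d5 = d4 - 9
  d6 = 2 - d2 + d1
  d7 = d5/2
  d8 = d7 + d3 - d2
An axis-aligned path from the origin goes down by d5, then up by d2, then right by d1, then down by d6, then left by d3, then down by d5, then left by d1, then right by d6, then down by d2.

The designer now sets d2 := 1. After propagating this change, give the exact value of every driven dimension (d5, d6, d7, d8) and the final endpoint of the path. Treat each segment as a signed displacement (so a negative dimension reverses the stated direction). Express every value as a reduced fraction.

Apply edit: d2 := 1
  d5 = d4 - 9 = 10
  d6 = 2 - d2 + d1 = 4
  d7 = d5/2 = 5
  d8 = d7 + d3 - d2 = 13/3
Walk from origin (0, 0):
  seg 1: down by d5 = 10 → (0, -10)
  seg 2: up by d2 = 1 → (0, -9)
  seg 3: right by d1 = 3 → (3, -9)
  seg 4: down by d6 = 4 → (3, -13)
  seg 5: left by d3 = 1/3 → (8/3, -13)
  seg 6: down by d5 = 10 → (8/3, -23)
  seg 7: left by d1 = 3 → (-1/3, -23)
  seg 8: right by d6 = 4 → (11/3, -23)
  seg 9: down by d2 = 1 → (11/3, -24)

d5 = 10
d6 = 4
d7 = 5
d8 = 13/3
endpoint = (11/3, -24)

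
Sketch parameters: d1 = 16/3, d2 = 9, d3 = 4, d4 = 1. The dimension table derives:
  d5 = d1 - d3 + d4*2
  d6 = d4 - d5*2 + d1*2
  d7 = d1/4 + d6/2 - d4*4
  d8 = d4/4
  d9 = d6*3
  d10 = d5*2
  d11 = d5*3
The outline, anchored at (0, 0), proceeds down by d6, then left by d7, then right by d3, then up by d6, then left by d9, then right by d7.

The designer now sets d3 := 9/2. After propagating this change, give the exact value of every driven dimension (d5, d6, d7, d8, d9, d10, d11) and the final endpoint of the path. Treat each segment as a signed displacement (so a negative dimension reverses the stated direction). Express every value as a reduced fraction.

Apply edit: d3 := 9/2
  d5 = d1 - d3 + d4*2 = 17/6
  d6 = d4 - d5*2 + d1*2 = 6
  d7 = d1/4 + d6/2 - d4*4 = 1/3
  d8 = d4/4 = 1/4
  d9 = d6*3 = 18
  d10 = d5*2 = 17/3
  d11 = d5*3 = 17/2
Walk from origin (0, 0):
  seg 1: down by d6 = 6 → (0, -6)
  seg 2: left by d7 = 1/3 → (-1/3, -6)
  seg 3: right by d3 = 9/2 → (25/6, -6)
  seg 4: up by d6 = 6 → (25/6, 0)
  seg 5: left by d9 = 18 → (-83/6, 0)
  seg 6: right by d7 = 1/3 → (-27/2, 0)

d5 = 17/6
d6 = 6
d7 = 1/3
d8 = 1/4
d9 = 18
d10 = 17/3
d11 = 17/2
endpoint = (-27/2, 0)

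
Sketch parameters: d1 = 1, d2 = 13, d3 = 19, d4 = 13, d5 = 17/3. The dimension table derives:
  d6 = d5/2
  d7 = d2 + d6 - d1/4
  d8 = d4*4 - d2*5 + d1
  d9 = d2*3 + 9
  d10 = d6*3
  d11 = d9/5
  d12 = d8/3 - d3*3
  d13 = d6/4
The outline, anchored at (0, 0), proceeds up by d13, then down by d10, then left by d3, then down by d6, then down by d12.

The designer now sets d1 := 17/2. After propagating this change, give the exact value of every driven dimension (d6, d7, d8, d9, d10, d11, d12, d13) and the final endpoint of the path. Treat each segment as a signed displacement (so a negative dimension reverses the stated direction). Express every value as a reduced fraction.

d6 = 17/6
d7 = 329/24
d8 = -9/2
d9 = 48
d10 = 17/2
d11 = 48/5
d12 = -117/2
d13 = 17/24
endpoint = (-19, 383/8)

Apply edit: d1 := 17/2
  d6 = d5/2 = 17/6
  d7 = d2 + d6 - d1/4 = 329/24
  d8 = d4*4 - d2*5 + d1 = -9/2
  d9 = d2*3 + 9 = 48
  d10 = d6*3 = 17/2
  d11 = d9/5 = 48/5
  d12 = d8/3 - d3*3 = -117/2
  d13 = d6/4 = 17/24
Walk from origin (0, 0):
  seg 1: up by d13 = 17/24 → (0, 17/24)
  seg 2: down by d10 = 17/2 → (0, -187/24)
  seg 3: left by d3 = 19 → (-19, -187/24)
  seg 4: down by d6 = 17/6 → (-19, -85/8)
  seg 5: down by d12 = -117/2 → (-19, 383/8)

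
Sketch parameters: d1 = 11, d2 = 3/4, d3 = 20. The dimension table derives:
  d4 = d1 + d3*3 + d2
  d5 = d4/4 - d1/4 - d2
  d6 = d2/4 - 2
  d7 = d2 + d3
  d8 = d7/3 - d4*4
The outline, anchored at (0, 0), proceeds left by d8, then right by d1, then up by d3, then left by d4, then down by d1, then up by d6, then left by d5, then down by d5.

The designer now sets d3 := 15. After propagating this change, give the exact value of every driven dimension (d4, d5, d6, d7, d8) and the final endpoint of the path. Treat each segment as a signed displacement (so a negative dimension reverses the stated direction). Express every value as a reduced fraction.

Apply edit: d3 := 15
  d4 = d1 + d3*3 + d2 = 227/4
  d5 = d4/4 - d1/4 - d2 = 171/16
  d6 = d2/4 - 2 = -29/16
  d7 = d2 + d3 = 63/4
  d8 = d7/3 - d4*4 = -887/4
Walk from origin (0, 0):
  seg 1: left by d8 = -887/4 → (887/4, 0)
  seg 2: right by d1 = 11 → (931/4, 0)
  seg 3: up by d3 = 15 → (931/4, 15)
  seg 4: left by d4 = 227/4 → (176, 15)
  seg 5: down by d1 = 11 → (176, 4)
  seg 6: up by d6 = -29/16 → (176, 35/16)
  seg 7: left by d5 = 171/16 → (2645/16, 35/16)
  seg 8: down by d5 = 171/16 → (2645/16, -17/2)

d4 = 227/4
d5 = 171/16
d6 = -29/16
d7 = 63/4
d8 = -887/4
endpoint = (2645/16, -17/2)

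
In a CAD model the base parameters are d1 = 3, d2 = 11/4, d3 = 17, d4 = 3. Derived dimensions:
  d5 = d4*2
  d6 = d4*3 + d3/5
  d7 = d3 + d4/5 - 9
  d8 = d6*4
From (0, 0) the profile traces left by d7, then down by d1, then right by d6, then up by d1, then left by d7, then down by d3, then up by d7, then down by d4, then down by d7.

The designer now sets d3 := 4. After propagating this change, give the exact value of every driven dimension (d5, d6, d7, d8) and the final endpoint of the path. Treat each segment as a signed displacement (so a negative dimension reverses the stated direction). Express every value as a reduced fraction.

Apply edit: d3 := 4
  d5 = d4*2 = 6
  d6 = d4*3 + d3/5 = 49/5
  d7 = d3 + d4/5 - 9 = -22/5
  d8 = d6*4 = 196/5
Walk from origin (0, 0):
  seg 1: left by d7 = -22/5 → (22/5, 0)
  seg 2: down by d1 = 3 → (22/5, -3)
  seg 3: right by d6 = 49/5 → (71/5, -3)
  seg 4: up by d1 = 3 → (71/5, 0)
  seg 5: left by d7 = -22/5 → (93/5, 0)
  seg 6: down by d3 = 4 → (93/5, -4)
  seg 7: up by d7 = -22/5 → (93/5, -42/5)
  seg 8: down by d4 = 3 → (93/5, -57/5)
  seg 9: down by d7 = -22/5 → (93/5, -7)

d5 = 6
d6 = 49/5
d7 = -22/5
d8 = 196/5
endpoint = (93/5, -7)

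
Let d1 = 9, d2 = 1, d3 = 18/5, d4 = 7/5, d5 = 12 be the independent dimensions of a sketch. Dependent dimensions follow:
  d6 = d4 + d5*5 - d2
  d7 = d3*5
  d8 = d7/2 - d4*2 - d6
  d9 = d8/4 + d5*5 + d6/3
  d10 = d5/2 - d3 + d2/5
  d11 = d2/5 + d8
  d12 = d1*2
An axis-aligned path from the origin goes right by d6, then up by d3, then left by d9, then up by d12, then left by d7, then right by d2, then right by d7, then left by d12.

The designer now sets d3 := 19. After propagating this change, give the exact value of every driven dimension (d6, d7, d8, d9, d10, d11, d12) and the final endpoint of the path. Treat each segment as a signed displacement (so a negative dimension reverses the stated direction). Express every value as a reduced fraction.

d6 = 302/5
d7 = 95
d8 = -157/10
d9 = 1829/24
d10 = -64/5
d11 = -31/2
d12 = 18
endpoint = (-3937/120, 37)

Apply edit: d3 := 19
  d6 = d4 + d5*5 - d2 = 302/5
  d7 = d3*5 = 95
  d8 = d7/2 - d4*2 - d6 = -157/10
  d9 = d8/4 + d5*5 + d6/3 = 1829/24
  d10 = d5/2 - d3 + d2/5 = -64/5
  d11 = d2/5 + d8 = -31/2
  d12 = d1*2 = 18
Walk from origin (0, 0):
  seg 1: right by d6 = 302/5 → (302/5, 0)
  seg 2: up by d3 = 19 → (302/5, 19)
  seg 3: left by d9 = 1829/24 → (-1897/120, 19)
  seg 4: up by d12 = 18 → (-1897/120, 37)
  seg 5: left by d7 = 95 → (-13297/120, 37)
  seg 6: right by d2 = 1 → (-13177/120, 37)
  seg 7: right by d7 = 95 → (-1777/120, 37)
  seg 8: left by d12 = 18 → (-3937/120, 37)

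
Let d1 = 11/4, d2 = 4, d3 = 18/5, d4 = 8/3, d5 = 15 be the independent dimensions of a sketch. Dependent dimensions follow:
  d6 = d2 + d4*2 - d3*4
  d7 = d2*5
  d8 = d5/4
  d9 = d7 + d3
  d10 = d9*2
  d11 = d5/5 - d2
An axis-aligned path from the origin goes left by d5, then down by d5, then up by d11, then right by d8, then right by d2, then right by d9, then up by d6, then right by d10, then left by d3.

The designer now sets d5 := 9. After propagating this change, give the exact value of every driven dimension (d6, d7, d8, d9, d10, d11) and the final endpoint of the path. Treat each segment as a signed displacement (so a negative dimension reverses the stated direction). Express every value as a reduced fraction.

d6 = -76/15
d7 = 20
d8 = 9/4
d9 = 118/5
d10 = 236/5
d11 = -11/5
endpoint = (1289/20, -244/15)

Apply edit: d5 := 9
  d6 = d2 + d4*2 - d3*4 = -76/15
  d7 = d2*5 = 20
  d8 = d5/4 = 9/4
  d9 = d7 + d3 = 118/5
  d10 = d9*2 = 236/5
  d11 = d5/5 - d2 = -11/5
Walk from origin (0, 0):
  seg 1: left by d5 = 9 → (-9, 0)
  seg 2: down by d5 = 9 → (-9, -9)
  seg 3: up by d11 = -11/5 → (-9, -56/5)
  seg 4: right by d8 = 9/4 → (-27/4, -56/5)
  seg 5: right by d2 = 4 → (-11/4, -56/5)
  seg 6: right by d9 = 118/5 → (417/20, -56/5)
  seg 7: up by d6 = -76/15 → (417/20, -244/15)
  seg 8: right by d10 = 236/5 → (1361/20, -244/15)
  seg 9: left by d3 = 18/5 → (1289/20, -244/15)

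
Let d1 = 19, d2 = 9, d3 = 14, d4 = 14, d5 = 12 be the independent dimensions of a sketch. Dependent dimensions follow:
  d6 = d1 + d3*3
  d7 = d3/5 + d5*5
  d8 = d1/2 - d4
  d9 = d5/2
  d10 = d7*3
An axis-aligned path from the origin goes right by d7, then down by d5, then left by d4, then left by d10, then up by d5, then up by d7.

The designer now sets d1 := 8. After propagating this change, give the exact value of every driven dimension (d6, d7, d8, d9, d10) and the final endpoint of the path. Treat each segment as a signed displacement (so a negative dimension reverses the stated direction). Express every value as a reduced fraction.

Apply edit: d1 := 8
  d6 = d1 + d3*3 = 50
  d7 = d3/5 + d5*5 = 314/5
  d8 = d1/2 - d4 = -10
  d9 = d5/2 = 6
  d10 = d7*3 = 942/5
Walk from origin (0, 0):
  seg 1: right by d7 = 314/5 → (314/5, 0)
  seg 2: down by d5 = 12 → (314/5, -12)
  seg 3: left by d4 = 14 → (244/5, -12)
  seg 4: left by d10 = 942/5 → (-698/5, -12)
  seg 5: up by d5 = 12 → (-698/5, 0)
  seg 6: up by d7 = 314/5 → (-698/5, 314/5)

d6 = 50
d7 = 314/5
d8 = -10
d9 = 6
d10 = 942/5
endpoint = (-698/5, 314/5)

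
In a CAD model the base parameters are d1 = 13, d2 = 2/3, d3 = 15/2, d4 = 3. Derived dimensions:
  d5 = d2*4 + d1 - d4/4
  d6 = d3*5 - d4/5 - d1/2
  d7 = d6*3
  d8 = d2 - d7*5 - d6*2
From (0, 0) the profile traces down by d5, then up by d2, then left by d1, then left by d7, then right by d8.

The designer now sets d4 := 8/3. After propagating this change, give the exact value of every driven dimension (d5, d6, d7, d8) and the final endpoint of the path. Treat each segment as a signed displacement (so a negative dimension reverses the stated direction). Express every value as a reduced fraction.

Apply edit: d4 := 8/3
  d5 = d2*4 + d1 - d4/4 = 15
  d6 = d3*5 - d4/5 - d1/2 = 457/15
  d7 = d6*3 = 457/5
  d8 = d2 - d7*5 - d6*2 = -7759/15
Walk from origin (0, 0):
  seg 1: down by d5 = 15 → (0, -15)
  seg 2: up by d2 = 2/3 → (0, -43/3)
  seg 3: left by d1 = 13 → (-13, -43/3)
  seg 4: left by d7 = 457/5 → (-522/5, -43/3)
  seg 5: right by d8 = -7759/15 → (-1865/3, -43/3)

d5 = 15
d6 = 457/15
d7 = 457/5
d8 = -7759/15
endpoint = (-1865/3, -43/3)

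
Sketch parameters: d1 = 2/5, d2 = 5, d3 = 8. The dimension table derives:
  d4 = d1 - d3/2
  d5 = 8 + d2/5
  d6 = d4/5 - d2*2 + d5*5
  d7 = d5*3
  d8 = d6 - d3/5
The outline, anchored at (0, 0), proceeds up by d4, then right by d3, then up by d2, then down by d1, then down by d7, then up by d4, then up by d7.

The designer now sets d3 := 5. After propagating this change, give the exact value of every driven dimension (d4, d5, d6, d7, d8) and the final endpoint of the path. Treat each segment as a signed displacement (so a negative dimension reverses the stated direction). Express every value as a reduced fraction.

Apply edit: d3 := 5
  d4 = d1 - d3/2 = -21/10
  d5 = 8 + d2/5 = 9
  d6 = d4/5 - d2*2 + d5*5 = 1729/50
  d7 = d5*3 = 27
  d8 = d6 - d3/5 = 1679/50
Walk from origin (0, 0):
  seg 1: up by d4 = -21/10 → (0, -21/10)
  seg 2: right by d3 = 5 → (5, -21/10)
  seg 3: up by d2 = 5 → (5, 29/10)
  seg 4: down by d1 = 2/5 → (5, 5/2)
  seg 5: down by d7 = 27 → (5, -49/2)
  seg 6: up by d4 = -21/10 → (5, -133/5)
  seg 7: up by d7 = 27 → (5, 2/5)

d4 = -21/10
d5 = 9
d6 = 1729/50
d7 = 27
d8 = 1679/50
endpoint = (5, 2/5)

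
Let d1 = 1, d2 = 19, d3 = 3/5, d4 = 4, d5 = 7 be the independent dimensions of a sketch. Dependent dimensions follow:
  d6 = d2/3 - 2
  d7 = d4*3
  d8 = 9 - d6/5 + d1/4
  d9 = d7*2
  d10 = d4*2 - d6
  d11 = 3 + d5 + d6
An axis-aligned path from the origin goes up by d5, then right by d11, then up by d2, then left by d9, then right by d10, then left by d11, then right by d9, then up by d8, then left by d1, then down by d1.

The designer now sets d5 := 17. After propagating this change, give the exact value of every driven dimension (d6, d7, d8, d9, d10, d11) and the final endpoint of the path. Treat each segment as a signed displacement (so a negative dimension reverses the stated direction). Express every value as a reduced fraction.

d6 = 13/3
d7 = 12
d8 = 503/60
d9 = 24
d10 = 11/3
d11 = 73/3
endpoint = (8/3, 2603/60)

Apply edit: d5 := 17
  d6 = d2/3 - 2 = 13/3
  d7 = d4*3 = 12
  d8 = 9 - d6/5 + d1/4 = 503/60
  d9 = d7*2 = 24
  d10 = d4*2 - d6 = 11/3
  d11 = 3 + d5 + d6 = 73/3
Walk from origin (0, 0):
  seg 1: up by d5 = 17 → (0, 17)
  seg 2: right by d11 = 73/3 → (73/3, 17)
  seg 3: up by d2 = 19 → (73/3, 36)
  seg 4: left by d9 = 24 → (1/3, 36)
  seg 5: right by d10 = 11/3 → (4, 36)
  seg 6: left by d11 = 73/3 → (-61/3, 36)
  seg 7: right by d9 = 24 → (11/3, 36)
  seg 8: up by d8 = 503/60 → (11/3, 2663/60)
  seg 9: left by d1 = 1 → (8/3, 2663/60)
  seg 10: down by d1 = 1 → (8/3, 2603/60)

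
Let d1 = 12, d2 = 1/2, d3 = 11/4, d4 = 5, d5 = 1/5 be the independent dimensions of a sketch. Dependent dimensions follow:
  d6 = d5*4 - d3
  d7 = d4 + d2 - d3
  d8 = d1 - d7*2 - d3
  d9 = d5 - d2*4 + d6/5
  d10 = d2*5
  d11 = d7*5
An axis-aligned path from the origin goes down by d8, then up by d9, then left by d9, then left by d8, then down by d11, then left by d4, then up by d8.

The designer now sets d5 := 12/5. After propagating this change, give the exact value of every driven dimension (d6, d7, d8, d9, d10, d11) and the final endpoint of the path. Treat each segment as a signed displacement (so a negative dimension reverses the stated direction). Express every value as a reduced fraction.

d6 = 137/20
d7 = 11/4
d8 = 15/4
d9 = 177/100
d10 = 5/2
d11 = 55/4
endpoint = (-263/25, -599/50)

Apply edit: d5 := 12/5
  d6 = d5*4 - d3 = 137/20
  d7 = d4 + d2 - d3 = 11/4
  d8 = d1 - d7*2 - d3 = 15/4
  d9 = d5 - d2*4 + d6/5 = 177/100
  d10 = d2*5 = 5/2
  d11 = d7*5 = 55/4
Walk from origin (0, 0):
  seg 1: down by d8 = 15/4 → (0, -15/4)
  seg 2: up by d9 = 177/100 → (0, -99/50)
  seg 3: left by d9 = 177/100 → (-177/100, -99/50)
  seg 4: left by d8 = 15/4 → (-138/25, -99/50)
  seg 5: down by d11 = 55/4 → (-138/25, -1573/100)
  seg 6: left by d4 = 5 → (-263/25, -1573/100)
  seg 7: up by d8 = 15/4 → (-263/25, -599/50)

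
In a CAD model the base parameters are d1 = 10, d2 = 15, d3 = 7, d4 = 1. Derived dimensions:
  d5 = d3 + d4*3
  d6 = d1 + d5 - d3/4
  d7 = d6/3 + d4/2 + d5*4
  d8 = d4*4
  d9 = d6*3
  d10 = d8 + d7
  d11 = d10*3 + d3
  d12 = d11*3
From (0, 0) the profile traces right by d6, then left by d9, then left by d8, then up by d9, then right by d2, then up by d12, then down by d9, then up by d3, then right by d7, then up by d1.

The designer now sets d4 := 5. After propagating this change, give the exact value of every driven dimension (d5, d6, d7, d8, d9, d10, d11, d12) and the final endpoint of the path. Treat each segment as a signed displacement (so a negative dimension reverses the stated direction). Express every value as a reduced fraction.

d5 = 22
d6 = 121/4
d7 = 1207/12
d8 = 20
d9 = 363/4
d10 = 1447/12
d11 = 1475/4
d12 = 4425/4
endpoint = (421/12, 4493/4)

Apply edit: d4 := 5
  d5 = d3 + d4*3 = 22
  d6 = d1 + d5 - d3/4 = 121/4
  d7 = d6/3 + d4/2 + d5*4 = 1207/12
  d8 = d4*4 = 20
  d9 = d6*3 = 363/4
  d10 = d8 + d7 = 1447/12
  d11 = d10*3 + d3 = 1475/4
  d12 = d11*3 = 4425/4
Walk from origin (0, 0):
  seg 1: right by d6 = 121/4 → (121/4, 0)
  seg 2: left by d9 = 363/4 → (-121/2, 0)
  seg 3: left by d8 = 20 → (-161/2, 0)
  seg 4: up by d9 = 363/4 → (-161/2, 363/4)
  seg 5: right by d2 = 15 → (-131/2, 363/4)
  seg 6: up by d12 = 4425/4 → (-131/2, 1197)
  seg 7: down by d9 = 363/4 → (-131/2, 4425/4)
  seg 8: up by d3 = 7 → (-131/2, 4453/4)
  seg 9: right by d7 = 1207/12 → (421/12, 4453/4)
  seg 10: up by d1 = 10 → (421/12, 4493/4)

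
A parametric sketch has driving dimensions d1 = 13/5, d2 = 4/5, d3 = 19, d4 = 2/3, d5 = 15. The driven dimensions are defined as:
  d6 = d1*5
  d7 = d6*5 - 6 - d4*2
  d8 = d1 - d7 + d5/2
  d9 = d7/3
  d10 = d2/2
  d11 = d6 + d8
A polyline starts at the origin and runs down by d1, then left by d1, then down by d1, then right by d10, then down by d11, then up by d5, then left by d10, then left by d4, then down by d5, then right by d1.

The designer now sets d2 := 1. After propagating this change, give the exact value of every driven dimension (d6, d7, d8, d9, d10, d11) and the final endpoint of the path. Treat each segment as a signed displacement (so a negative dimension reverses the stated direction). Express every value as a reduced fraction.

Apply edit: d2 := 1
  d6 = d1*5 = 13
  d7 = d6*5 - 6 - d4*2 = 173/3
  d8 = d1 - d7 + d5/2 = -1427/30
  d9 = d7/3 = 173/9
  d10 = d2/2 = 1/2
  d11 = d6 + d8 = -1037/30
Walk from origin (0, 0):
  seg 1: down by d1 = 13/5 → (0, -13/5)
  seg 2: left by d1 = 13/5 → (-13/5, -13/5)
  seg 3: down by d1 = 13/5 → (-13/5, -26/5)
  seg 4: right by d10 = 1/2 → (-21/10, -26/5)
  seg 5: down by d11 = -1037/30 → (-21/10, 881/30)
  seg 6: up by d5 = 15 → (-21/10, 1331/30)
  seg 7: left by d10 = 1/2 → (-13/5, 1331/30)
  seg 8: left by d4 = 2/3 → (-49/15, 1331/30)
  seg 9: down by d5 = 15 → (-49/15, 881/30)
  seg 10: right by d1 = 13/5 → (-2/3, 881/30)

d6 = 13
d7 = 173/3
d8 = -1427/30
d9 = 173/9
d10 = 1/2
d11 = -1037/30
endpoint = (-2/3, 881/30)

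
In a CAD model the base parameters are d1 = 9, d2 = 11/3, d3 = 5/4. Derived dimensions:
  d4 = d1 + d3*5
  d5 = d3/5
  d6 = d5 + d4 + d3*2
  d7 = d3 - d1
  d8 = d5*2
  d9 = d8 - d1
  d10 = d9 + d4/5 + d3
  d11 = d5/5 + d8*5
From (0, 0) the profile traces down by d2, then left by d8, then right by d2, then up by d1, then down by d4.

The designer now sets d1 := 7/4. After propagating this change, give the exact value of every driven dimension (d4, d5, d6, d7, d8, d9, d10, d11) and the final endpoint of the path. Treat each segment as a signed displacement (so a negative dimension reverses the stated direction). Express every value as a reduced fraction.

Apply edit: d1 := 7/4
  d4 = d1 + d3*5 = 8
  d5 = d3/5 = 1/4
  d6 = d5 + d4 + d3*2 = 43/4
  d7 = d3 - d1 = -1/2
  d8 = d5*2 = 1/2
  d9 = d8 - d1 = -5/4
  d10 = d9 + d4/5 + d3 = 8/5
  d11 = d5/5 + d8*5 = 51/20
Walk from origin (0, 0):
  seg 1: down by d2 = 11/3 → (0, -11/3)
  seg 2: left by d8 = 1/2 → (-1/2, -11/3)
  seg 3: right by d2 = 11/3 → (19/6, -11/3)
  seg 4: up by d1 = 7/4 → (19/6, -23/12)
  seg 5: down by d4 = 8 → (19/6, -119/12)

d4 = 8
d5 = 1/4
d6 = 43/4
d7 = -1/2
d8 = 1/2
d9 = -5/4
d10 = 8/5
d11 = 51/20
endpoint = (19/6, -119/12)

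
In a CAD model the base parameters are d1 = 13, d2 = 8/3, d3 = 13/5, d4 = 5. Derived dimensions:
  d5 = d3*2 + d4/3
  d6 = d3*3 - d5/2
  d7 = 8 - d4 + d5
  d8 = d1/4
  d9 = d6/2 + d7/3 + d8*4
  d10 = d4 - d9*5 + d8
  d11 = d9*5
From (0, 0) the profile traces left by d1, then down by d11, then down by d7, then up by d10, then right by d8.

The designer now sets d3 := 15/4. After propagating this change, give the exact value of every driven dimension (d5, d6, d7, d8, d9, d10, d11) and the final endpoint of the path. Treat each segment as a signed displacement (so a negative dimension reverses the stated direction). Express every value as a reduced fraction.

d5 = 55/6
d6 = 20/3
d7 = 73/6
d8 = 13/4
d9 = 367/18
d10 = -3373/36
d11 = 1835/18
endpoint = (-39/4, -7481/36)

Apply edit: d3 := 15/4
  d5 = d3*2 + d4/3 = 55/6
  d6 = d3*3 - d5/2 = 20/3
  d7 = 8 - d4 + d5 = 73/6
  d8 = d1/4 = 13/4
  d9 = d6/2 + d7/3 + d8*4 = 367/18
  d10 = d4 - d9*5 + d8 = -3373/36
  d11 = d9*5 = 1835/18
Walk from origin (0, 0):
  seg 1: left by d1 = 13 → (-13, 0)
  seg 2: down by d11 = 1835/18 → (-13, -1835/18)
  seg 3: down by d7 = 73/6 → (-13, -1027/9)
  seg 4: up by d10 = -3373/36 → (-13, -7481/36)
  seg 5: right by d8 = 13/4 → (-39/4, -7481/36)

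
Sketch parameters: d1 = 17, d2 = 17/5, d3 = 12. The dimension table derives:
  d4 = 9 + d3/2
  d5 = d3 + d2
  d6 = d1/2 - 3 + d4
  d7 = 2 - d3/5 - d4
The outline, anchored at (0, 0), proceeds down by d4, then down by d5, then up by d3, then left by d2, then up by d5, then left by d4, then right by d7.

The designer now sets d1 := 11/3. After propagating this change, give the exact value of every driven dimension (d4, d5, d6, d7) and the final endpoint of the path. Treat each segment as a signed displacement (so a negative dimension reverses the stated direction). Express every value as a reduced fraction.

Apply edit: d1 := 11/3
  d4 = 9 + d3/2 = 15
  d5 = d3 + d2 = 77/5
  d6 = d1/2 - 3 + d4 = 83/6
  d7 = 2 - d3/5 - d4 = -77/5
Walk from origin (0, 0):
  seg 1: down by d4 = 15 → (0, -15)
  seg 2: down by d5 = 77/5 → (0, -152/5)
  seg 3: up by d3 = 12 → (0, -92/5)
  seg 4: left by d2 = 17/5 → (-17/5, -92/5)
  seg 5: up by d5 = 77/5 → (-17/5, -3)
  seg 6: left by d4 = 15 → (-92/5, -3)
  seg 7: right by d7 = -77/5 → (-169/5, -3)

d4 = 15
d5 = 77/5
d6 = 83/6
d7 = -77/5
endpoint = (-169/5, -3)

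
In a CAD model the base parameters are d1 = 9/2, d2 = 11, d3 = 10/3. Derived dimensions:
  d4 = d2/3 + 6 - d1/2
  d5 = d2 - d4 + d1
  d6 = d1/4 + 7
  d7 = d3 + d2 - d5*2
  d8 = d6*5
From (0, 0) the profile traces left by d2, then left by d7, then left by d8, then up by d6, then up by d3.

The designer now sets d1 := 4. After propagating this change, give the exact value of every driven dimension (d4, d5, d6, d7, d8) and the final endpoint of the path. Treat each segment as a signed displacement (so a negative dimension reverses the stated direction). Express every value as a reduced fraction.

d4 = 23/3
d5 = 22/3
d6 = 8
d7 = -1/3
d8 = 40
endpoint = (-152/3, 34/3)

Apply edit: d1 := 4
  d4 = d2/3 + 6 - d1/2 = 23/3
  d5 = d2 - d4 + d1 = 22/3
  d6 = d1/4 + 7 = 8
  d7 = d3 + d2 - d5*2 = -1/3
  d8 = d6*5 = 40
Walk from origin (0, 0):
  seg 1: left by d2 = 11 → (-11, 0)
  seg 2: left by d7 = -1/3 → (-32/3, 0)
  seg 3: left by d8 = 40 → (-152/3, 0)
  seg 4: up by d6 = 8 → (-152/3, 8)
  seg 5: up by d3 = 10/3 → (-152/3, 34/3)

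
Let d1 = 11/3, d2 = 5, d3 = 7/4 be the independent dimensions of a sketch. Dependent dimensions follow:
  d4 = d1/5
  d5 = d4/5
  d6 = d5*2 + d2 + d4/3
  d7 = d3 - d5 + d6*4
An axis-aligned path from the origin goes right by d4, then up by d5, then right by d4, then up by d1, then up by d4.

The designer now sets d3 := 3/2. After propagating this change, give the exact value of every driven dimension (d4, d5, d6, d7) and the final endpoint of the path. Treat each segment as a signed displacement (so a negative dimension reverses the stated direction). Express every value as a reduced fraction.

d4 = 11/15
d5 = 11/75
d6 = 1246/225
d7 = 10577/450
endpoint = (22/15, 341/75)

Apply edit: d3 := 3/2
  d4 = d1/5 = 11/15
  d5 = d4/5 = 11/75
  d6 = d5*2 + d2 + d4/3 = 1246/225
  d7 = d3 - d5 + d6*4 = 10577/450
Walk from origin (0, 0):
  seg 1: right by d4 = 11/15 → (11/15, 0)
  seg 2: up by d5 = 11/75 → (11/15, 11/75)
  seg 3: right by d4 = 11/15 → (22/15, 11/75)
  seg 4: up by d1 = 11/3 → (22/15, 286/75)
  seg 5: up by d4 = 11/15 → (22/15, 341/75)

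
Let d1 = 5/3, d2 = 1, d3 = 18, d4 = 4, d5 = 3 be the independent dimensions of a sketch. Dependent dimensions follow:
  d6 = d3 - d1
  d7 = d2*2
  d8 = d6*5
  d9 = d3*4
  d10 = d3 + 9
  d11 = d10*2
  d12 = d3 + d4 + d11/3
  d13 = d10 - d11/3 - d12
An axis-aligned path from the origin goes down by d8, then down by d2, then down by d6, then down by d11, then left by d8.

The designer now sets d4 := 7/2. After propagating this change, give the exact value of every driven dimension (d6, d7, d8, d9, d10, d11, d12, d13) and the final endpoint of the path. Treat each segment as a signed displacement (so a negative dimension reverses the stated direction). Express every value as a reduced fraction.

d6 = 49/3
d7 = 2
d8 = 245/3
d9 = 72
d10 = 27
d11 = 54
d12 = 79/2
d13 = -61/2
endpoint = (-245/3, -153)

Apply edit: d4 := 7/2
  d6 = d3 - d1 = 49/3
  d7 = d2*2 = 2
  d8 = d6*5 = 245/3
  d9 = d3*4 = 72
  d10 = d3 + 9 = 27
  d11 = d10*2 = 54
  d12 = d3 + d4 + d11/3 = 79/2
  d13 = d10 - d11/3 - d12 = -61/2
Walk from origin (0, 0):
  seg 1: down by d8 = 245/3 → (0, -245/3)
  seg 2: down by d2 = 1 → (0, -248/3)
  seg 3: down by d6 = 49/3 → (0, -99)
  seg 4: down by d11 = 54 → (0, -153)
  seg 5: left by d8 = 245/3 → (-245/3, -153)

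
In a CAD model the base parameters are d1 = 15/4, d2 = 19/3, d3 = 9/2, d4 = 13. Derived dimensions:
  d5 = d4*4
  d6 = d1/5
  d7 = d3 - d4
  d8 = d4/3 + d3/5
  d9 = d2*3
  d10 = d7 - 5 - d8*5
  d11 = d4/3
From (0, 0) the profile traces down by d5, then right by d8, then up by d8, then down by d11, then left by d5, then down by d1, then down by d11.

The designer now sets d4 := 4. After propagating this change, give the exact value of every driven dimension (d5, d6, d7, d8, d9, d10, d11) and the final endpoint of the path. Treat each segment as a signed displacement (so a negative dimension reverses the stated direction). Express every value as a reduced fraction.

Apply edit: d4 := 4
  d5 = d4*4 = 16
  d6 = d1/5 = 3/4
  d7 = d3 - d4 = 1/2
  d8 = d4/3 + d3/5 = 67/30
  d9 = d2*3 = 19
  d10 = d7 - 5 - d8*5 = -47/3
  d11 = d4/3 = 4/3
Walk from origin (0, 0):
  seg 1: down by d5 = 16 → (0, -16)
  seg 2: right by d8 = 67/30 → (67/30, -16)
  seg 3: up by d8 = 67/30 → (67/30, -413/30)
  seg 4: down by d11 = 4/3 → (67/30, -151/10)
  seg 5: left by d5 = 16 → (-413/30, -151/10)
  seg 6: down by d1 = 15/4 → (-413/30, -377/20)
  seg 7: down by d11 = 4/3 → (-413/30, -1211/60)

d5 = 16
d6 = 3/4
d7 = 1/2
d8 = 67/30
d9 = 19
d10 = -47/3
d11 = 4/3
endpoint = (-413/30, -1211/60)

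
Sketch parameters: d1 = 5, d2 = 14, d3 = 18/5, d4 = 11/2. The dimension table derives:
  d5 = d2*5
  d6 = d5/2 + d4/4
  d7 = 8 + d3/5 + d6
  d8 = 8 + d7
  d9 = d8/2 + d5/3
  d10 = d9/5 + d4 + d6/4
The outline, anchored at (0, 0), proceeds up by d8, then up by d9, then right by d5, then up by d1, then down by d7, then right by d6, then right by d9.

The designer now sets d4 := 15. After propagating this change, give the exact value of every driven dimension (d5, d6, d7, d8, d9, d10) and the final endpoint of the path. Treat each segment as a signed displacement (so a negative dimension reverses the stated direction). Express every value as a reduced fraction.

d5 = 70
d6 = 155/4
d7 = 4747/100
d8 = 5547/100
d9 = 30641/600
d10 = 209407/6000
endpoint = (95891/600, 38441/600)

Apply edit: d4 := 15
  d5 = d2*5 = 70
  d6 = d5/2 + d4/4 = 155/4
  d7 = 8 + d3/5 + d6 = 4747/100
  d8 = 8 + d7 = 5547/100
  d9 = d8/2 + d5/3 = 30641/600
  d10 = d9/5 + d4 + d6/4 = 209407/6000
Walk from origin (0, 0):
  seg 1: up by d8 = 5547/100 → (0, 5547/100)
  seg 2: up by d9 = 30641/600 → (0, 63923/600)
  seg 3: right by d5 = 70 → (70, 63923/600)
  seg 4: up by d1 = 5 → (70, 66923/600)
  seg 5: down by d7 = 4747/100 → (70, 38441/600)
  seg 6: right by d6 = 155/4 → (435/4, 38441/600)
  seg 7: right by d9 = 30641/600 → (95891/600, 38441/600)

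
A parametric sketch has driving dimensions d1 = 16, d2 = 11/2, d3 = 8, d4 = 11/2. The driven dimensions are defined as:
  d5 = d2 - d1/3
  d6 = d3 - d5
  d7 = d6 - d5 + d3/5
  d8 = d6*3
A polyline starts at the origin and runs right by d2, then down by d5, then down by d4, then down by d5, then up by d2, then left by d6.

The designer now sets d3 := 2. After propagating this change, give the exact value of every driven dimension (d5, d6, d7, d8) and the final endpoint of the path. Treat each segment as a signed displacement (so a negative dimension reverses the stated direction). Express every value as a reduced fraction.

d5 = 1/6
d6 = 11/6
d7 = 31/15
d8 = 11/2
endpoint = (11/3, -1/3)

Apply edit: d3 := 2
  d5 = d2 - d1/3 = 1/6
  d6 = d3 - d5 = 11/6
  d7 = d6 - d5 + d3/5 = 31/15
  d8 = d6*3 = 11/2
Walk from origin (0, 0):
  seg 1: right by d2 = 11/2 → (11/2, 0)
  seg 2: down by d5 = 1/6 → (11/2, -1/6)
  seg 3: down by d4 = 11/2 → (11/2, -17/3)
  seg 4: down by d5 = 1/6 → (11/2, -35/6)
  seg 5: up by d2 = 11/2 → (11/2, -1/3)
  seg 6: left by d6 = 11/6 → (11/3, -1/3)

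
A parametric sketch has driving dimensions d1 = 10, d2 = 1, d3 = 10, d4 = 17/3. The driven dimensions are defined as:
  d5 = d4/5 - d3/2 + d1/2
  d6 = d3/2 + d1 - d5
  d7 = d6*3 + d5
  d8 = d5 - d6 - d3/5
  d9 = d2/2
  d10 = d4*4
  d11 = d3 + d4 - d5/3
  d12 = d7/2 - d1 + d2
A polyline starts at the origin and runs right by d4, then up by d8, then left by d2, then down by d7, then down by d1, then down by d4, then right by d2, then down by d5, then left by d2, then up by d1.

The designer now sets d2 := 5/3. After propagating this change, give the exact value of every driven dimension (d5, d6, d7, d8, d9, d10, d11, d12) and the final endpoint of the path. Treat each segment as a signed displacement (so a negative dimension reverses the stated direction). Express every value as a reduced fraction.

Apply edit: d2 := 5/3
  d5 = d4/5 - d3/2 + d1/2 = 17/15
  d6 = d3/2 + d1 - d5 = 208/15
  d7 = d6*3 + d5 = 641/15
  d8 = d5 - d6 - d3/5 = -221/15
  d9 = d2/2 = 5/6
  d10 = d4*4 = 68/3
  d11 = d3 + d4 - d5/3 = 688/45
  d12 = d7/2 - d1 + d2 = 391/30
Walk from origin (0, 0):
  seg 1: right by d4 = 17/3 → (17/3, 0)
  seg 2: up by d8 = -221/15 → (17/3, -221/15)
  seg 3: left by d2 = 5/3 → (4, -221/15)
  seg 4: down by d7 = 641/15 → (4, -862/15)
  seg 5: down by d1 = 10 → (4, -1012/15)
  seg 6: down by d4 = 17/3 → (4, -1097/15)
  seg 7: right by d2 = 5/3 → (17/3, -1097/15)
  seg 8: down by d5 = 17/15 → (17/3, -1114/15)
  seg 9: left by d2 = 5/3 → (4, -1114/15)
  seg 10: up by d1 = 10 → (4, -964/15)

d5 = 17/15
d6 = 208/15
d7 = 641/15
d8 = -221/15
d9 = 5/6
d10 = 68/3
d11 = 688/45
d12 = 391/30
endpoint = (4, -964/15)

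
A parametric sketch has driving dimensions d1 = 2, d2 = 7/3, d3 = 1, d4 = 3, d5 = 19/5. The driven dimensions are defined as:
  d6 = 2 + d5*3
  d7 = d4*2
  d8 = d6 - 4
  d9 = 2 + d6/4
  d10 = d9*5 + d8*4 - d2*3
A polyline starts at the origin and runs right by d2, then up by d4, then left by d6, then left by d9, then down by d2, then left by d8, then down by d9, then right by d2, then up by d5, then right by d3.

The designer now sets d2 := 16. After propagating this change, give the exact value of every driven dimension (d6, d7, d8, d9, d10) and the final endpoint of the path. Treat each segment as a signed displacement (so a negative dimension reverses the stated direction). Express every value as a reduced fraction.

Apply edit: d2 := 16
  d6 = 2 + d5*3 = 67/5
  d7 = d4*2 = 6
  d8 = d6 - 4 = 47/5
  d9 = 2 + d6/4 = 107/20
  d10 = d9*5 + d8*4 - d2*3 = 327/20
Walk from origin (0, 0):
  seg 1: right by d2 = 16 → (16, 0)
  seg 2: up by d4 = 3 → (16, 3)
  seg 3: left by d6 = 67/5 → (13/5, 3)
  seg 4: left by d9 = 107/20 → (-11/4, 3)
  seg 5: down by d2 = 16 → (-11/4, -13)
  seg 6: left by d8 = 47/5 → (-243/20, -13)
  seg 7: down by d9 = 107/20 → (-243/20, -367/20)
  seg 8: right by d2 = 16 → (77/20, -367/20)
  seg 9: up by d5 = 19/5 → (77/20, -291/20)
  seg 10: right by d3 = 1 → (97/20, -291/20)

d6 = 67/5
d7 = 6
d8 = 47/5
d9 = 107/20
d10 = 327/20
endpoint = (97/20, -291/20)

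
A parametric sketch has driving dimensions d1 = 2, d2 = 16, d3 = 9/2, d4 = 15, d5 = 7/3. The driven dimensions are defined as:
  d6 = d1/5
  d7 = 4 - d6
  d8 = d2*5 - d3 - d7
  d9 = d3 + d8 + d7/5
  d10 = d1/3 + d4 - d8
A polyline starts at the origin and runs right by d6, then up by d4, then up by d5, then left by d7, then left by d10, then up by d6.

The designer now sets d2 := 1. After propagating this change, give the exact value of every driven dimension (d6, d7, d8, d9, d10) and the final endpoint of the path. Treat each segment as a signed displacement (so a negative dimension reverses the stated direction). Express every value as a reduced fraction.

d6 = 2/5
d7 = 18/5
d8 = -31/10
d9 = 53/25
d10 = 563/30
endpoint = (-659/30, 266/15)

Apply edit: d2 := 1
  d6 = d1/5 = 2/5
  d7 = 4 - d6 = 18/5
  d8 = d2*5 - d3 - d7 = -31/10
  d9 = d3 + d8 + d7/5 = 53/25
  d10 = d1/3 + d4 - d8 = 563/30
Walk from origin (0, 0):
  seg 1: right by d6 = 2/5 → (2/5, 0)
  seg 2: up by d4 = 15 → (2/5, 15)
  seg 3: up by d5 = 7/3 → (2/5, 52/3)
  seg 4: left by d7 = 18/5 → (-16/5, 52/3)
  seg 5: left by d10 = 563/30 → (-659/30, 52/3)
  seg 6: up by d6 = 2/5 → (-659/30, 266/15)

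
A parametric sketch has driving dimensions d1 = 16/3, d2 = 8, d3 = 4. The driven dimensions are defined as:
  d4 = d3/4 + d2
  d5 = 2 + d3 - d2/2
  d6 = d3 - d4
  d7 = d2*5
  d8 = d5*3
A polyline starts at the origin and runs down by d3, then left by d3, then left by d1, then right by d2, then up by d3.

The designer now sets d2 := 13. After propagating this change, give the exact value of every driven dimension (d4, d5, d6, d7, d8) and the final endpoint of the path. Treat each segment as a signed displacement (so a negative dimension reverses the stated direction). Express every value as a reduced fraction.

Apply edit: d2 := 13
  d4 = d3/4 + d2 = 14
  d5 = 2 + d3 - d2/2 = -1/2
  d6 = d3 - d4 = -10
  d7 = d2*5 = 65
  d8 = d5*3 = -3/2
Walk from origin (0, 0):
  seg 1: down by d3 = 4 → (0, -4)
  seg 2: left by d3 = 4 → (-4, -4)
  seg 3: left by d1 = 16/3 → (-28/3, -4)
  seg 4: right by d2 = 13 → (11/3, -4)
  seg 5: up by d3 = 4 → (11/3, 0)

d4 = 14
d5 = -1/2
d6 = -10
d7 = 65
d8 = -3/2
endpoint = (11/3, 0)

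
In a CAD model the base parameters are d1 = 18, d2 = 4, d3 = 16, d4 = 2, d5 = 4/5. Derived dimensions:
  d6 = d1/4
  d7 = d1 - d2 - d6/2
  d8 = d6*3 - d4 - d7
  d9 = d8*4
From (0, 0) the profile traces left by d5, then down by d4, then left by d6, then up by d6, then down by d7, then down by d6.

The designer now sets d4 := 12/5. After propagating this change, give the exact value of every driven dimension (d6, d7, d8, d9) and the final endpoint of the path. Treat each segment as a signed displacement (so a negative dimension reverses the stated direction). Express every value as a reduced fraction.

d6 = 9/2
d7 = 47/4
d8 = -13/20
d9 = -13/5
endpoint = (-53/10, -283/20)

Apply edit: d4 := 12/5
  d6 = d1/4 = 9/2
  d7 = d1 - d2 - d6/2 = 47/4
  d8 = d6*3 - d4 - d7 = -13/20
  d9 = d8*4 = -13/5
Walk from origin (0, 0):
  seg 1: left by d5 = 4/5 → (-4/5, 0)
  seg 2: down by d4 = 12/5 → (-4/5, -12/5)
  seg 3: left by d6 = 9/2 → (-53/10, -12/5)
  seg 4: up by d6 = 9/2 → (-53/10, 21/10)
  seg 5: down by d7 = 47/4 → (-53/10, -193/20)
  seg 6: down by d6 = 9/2 → (-53/10, -283/20)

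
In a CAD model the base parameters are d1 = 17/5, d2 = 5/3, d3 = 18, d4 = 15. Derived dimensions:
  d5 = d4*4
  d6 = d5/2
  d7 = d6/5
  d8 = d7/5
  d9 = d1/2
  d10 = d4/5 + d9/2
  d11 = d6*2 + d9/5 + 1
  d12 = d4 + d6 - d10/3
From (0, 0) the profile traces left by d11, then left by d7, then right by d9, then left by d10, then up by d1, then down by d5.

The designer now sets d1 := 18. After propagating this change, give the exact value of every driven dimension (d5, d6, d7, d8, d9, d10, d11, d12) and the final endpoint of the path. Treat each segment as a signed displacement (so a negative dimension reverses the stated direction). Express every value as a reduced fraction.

Apply edit: d1 := 18
  d5 = d4*4 = 60
  d6 = d5/2 = 30
  d7 = d6/5 = 6
  d8 = d7/5 = 6/5
  d9 = d1/2 = 9
  d10 = d4/5 + d9/2 = 15/2
  d11 = d6*2 + d9/5 + 1 = 314/5
  d12 = d4 + d6 - d10/3 = 85/2
Walk from origin (0, 0):
  seg 1: left by d11 = 314/5 → (-314/5, 0)
  seg 2: left by d7 = 6 → (-344/5, 0)
  seg 3: right by d9 = 9 → (-299/5, 0)
  seg 4: left by d10 = 15/2 → (-673/10, 0)
  seg 5: up by d1 = 18 → (-673/10, 18)
  seg 6: down by d5 = 60 → (-673/10, -42)

d5 = 60
d6 = 30
d7 = 6
d8 = 6/5
d9 = 9
d10 = 15/2
d11 = 314/5
d12 = 85/2
endpoint = (-673/10, -42)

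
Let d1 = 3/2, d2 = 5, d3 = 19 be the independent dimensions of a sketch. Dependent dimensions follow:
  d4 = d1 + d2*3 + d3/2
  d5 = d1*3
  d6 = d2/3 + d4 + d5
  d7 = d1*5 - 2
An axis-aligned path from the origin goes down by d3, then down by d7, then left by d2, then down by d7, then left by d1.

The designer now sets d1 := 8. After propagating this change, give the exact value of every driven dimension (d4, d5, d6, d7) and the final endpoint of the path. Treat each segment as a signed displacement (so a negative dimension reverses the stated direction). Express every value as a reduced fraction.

Apply edit: d1 := 8
  d4 = d1 + d2*3 + d3/2 = 65/2
  d5 = d1*3 = 24
  d6 = d2/3 + d4 + d5 = 349/6
  d7 = d1*5 - 2 = 38
Walk from origin (0, 0):
  seg 1: down by d3 = 19 → (0, -19)
  seg 2: down by d7 = 38 → (0, -57)
  seg 3: left by d2 = 5 → (-5, -57)
  seg 4: down by d7 = 38 → (-5, -95)
  seg 5: left by d1 = 8 → (-13, -95)

d4 = 65/2
d5 = 24
d6 = 349/6
d7 = 38
endpoint = (-13, -95)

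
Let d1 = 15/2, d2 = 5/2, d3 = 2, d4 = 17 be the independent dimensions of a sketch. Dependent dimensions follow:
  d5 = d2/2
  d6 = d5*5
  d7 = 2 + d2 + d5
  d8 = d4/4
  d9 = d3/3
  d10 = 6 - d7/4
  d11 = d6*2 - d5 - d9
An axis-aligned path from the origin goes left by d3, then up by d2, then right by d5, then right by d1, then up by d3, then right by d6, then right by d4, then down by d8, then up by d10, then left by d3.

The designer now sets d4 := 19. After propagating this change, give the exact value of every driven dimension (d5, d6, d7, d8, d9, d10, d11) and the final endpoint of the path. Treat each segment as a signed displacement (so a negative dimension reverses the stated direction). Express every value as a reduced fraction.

d5 = 5/4
d6 = 25/4
d7 = 23/4
d8 = 19/4
d9 = 2/3
d10 = 73/16
d11 = 127/12
endpoint = (30, 69/16)

Apply edit: d4 := 19
  d5 = d2/2 = 5/4
  d6 = d5*5 = 25/4
  d7 = 2 + d2 + d5 = 23/4
  d8 = d4/4 = 19/4
  d9 = d3/3 = 2/3
  d10 = 6 - d7/4 = 73/16
  d11 = d6*2 - d5 - d9 = 127/12
Walk from origin (0, 0):
  seg 1: left by d3 = 2 → (-2, 0)
  seg 2: up by d2 = 5/2 → (-2, 5/2)
  seg 3: right by d5 = 5/4 → (-3/4, 5/2)
  seg 4: right by d1 = 15/2 → (27/4, 5/2)
  seg 5: up by d3 = 2 → (27/4, 9/2)
  seg 6: right by d6 = 25/4 → (13, 9/2)
  seg 7: right by d4 = 19 → (32, 9/2)
  seg 8: down by d8 = 19/4 → (32, -1/4)
  seg 9: up by d10 = 73/16 → (32, 69/16)
  seg 10: left by d3 = 2 → (30, 69/16)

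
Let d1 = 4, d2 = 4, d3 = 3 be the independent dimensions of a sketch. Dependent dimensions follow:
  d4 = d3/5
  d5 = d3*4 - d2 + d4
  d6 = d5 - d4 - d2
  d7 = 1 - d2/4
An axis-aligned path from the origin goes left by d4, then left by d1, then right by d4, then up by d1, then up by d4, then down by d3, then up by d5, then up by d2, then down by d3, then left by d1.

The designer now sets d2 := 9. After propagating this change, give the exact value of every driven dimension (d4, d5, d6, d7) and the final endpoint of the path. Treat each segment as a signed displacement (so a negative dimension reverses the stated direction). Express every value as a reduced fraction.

d4 = 3/5
d5 = 18/5
d6 = -6
d7 = -5/4
endpoint = (-8, 56/5)

Apply edit: d2 := 9
  d4 = d3/5 = 3/5
  d5 = d3*4 - d2 + d4 = 18/5
  d6 = d5 - d4 - d2 = -6
  d7 = 1 - d2/4 = -5/4
Walk from origin (0, 0):
  seg 1: left by d4 = 3/5 → (-3/5, 0)
  seg 2: left by d1 = 4 → (-23/5, 0)
  seg 3: right by d4 = 3/5 → (-4, 0)
  seg 4: up by d1 = 4 → (-4, 4)
  seg 5: up by d4 = 3/5 → (-4, 23/5)
  seg 6: down by d3 = 3 → (-4, 8/5)
  seg 7: up by d5 = 18/5 → (-4, 26/5)
  seg 8: up by d2 = 9 → (-4, 71/5)
  seg 9: down by d3 = 3 → (-4, 56/5)
  seg 10: left by d1 = 4 → (-8, 56/5)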